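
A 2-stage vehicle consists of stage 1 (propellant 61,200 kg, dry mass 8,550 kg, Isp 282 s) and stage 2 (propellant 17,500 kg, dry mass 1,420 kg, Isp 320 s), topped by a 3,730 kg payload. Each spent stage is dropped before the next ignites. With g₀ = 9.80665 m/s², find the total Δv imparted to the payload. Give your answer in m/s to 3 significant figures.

Ignition mass of stage 1 = 61,200+8,550 + 17,500+1,420 + 3,730 = 92,400 kg.
Stage 1: m₀ = 92,400 kg, m_f = 92,400 − 61,200 = 31,200 kg; Δv = 282×9.80665×ln(2.962) = 2765.5×1.0857 ≈ 3003 m/s.
Stage 2: m₀ = 22,650 kg, m_f = 22,650 − 17,500 = 5,150 kg; Δv = 320×9.80665×ln(4.398) = 3138.1×1.4812 ≈ 4648 m/s.
Total Δv = 3003 + 4648 = 7651 m/s.

Δv ≈ 7650 m/s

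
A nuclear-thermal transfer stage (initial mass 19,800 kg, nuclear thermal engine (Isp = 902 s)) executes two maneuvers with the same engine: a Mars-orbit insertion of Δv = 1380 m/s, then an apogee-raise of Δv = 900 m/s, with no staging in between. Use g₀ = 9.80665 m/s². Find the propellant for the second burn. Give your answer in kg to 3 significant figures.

propellant for the second burn ≈ 1640 kg

v_e = Isp · g₀ = 902 × 9.80665 = 8845.6 m/s.
After the first burn: m = 19800 × exp(−1380/8845.6) = 19800 × 0.85555 = 16,939.9 kg.
After the second burn: m = 16,939.9 × exp(−900/8845.6) = 16,939.9 × 0.90326 = 15,301.1 kg.
Second-burn propellant = 16,939.9 − 15,301.1 = 1,638.8 kg.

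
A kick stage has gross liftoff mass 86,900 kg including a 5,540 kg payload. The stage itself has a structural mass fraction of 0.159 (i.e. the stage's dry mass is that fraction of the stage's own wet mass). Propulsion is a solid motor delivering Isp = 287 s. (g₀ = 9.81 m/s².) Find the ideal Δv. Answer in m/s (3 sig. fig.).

Δv ≈ 4360 m/s

Stage wet mass = m₀ − payload = 86,900 − 5,540 = 81,360 kg.
Stage dry mass = ε × stage wet mass = 0.159 × 81,360 = 12,936.2 kg.
Burnout mass m_f = stage dry + payload = 12,936.2 + 5,540 = 18,476.2 kg.
v_e = Isp · g₀ = 287 × 9.81 = 2815.5 m/s.
Δv = v_e · ln(86,900/18,476.2) = 2815.5 × ln(4.703) = 2815.5 × 1.5483 ≈ 4359 m/s.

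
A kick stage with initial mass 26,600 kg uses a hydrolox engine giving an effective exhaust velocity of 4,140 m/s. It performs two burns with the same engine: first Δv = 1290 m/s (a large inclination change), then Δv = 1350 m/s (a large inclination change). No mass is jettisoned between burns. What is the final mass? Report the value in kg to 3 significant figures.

final mass ≈ 14100 kg

After the first burn: m = 26600 × exp(−1290/4140.0) = 26600 × 0.73228 = 19,478.6 kg.
After the second burn: m = 19,478.6 × exp(−1350/4140.0) = 19,478.6 × 0.72174 = 14,058.5 kg.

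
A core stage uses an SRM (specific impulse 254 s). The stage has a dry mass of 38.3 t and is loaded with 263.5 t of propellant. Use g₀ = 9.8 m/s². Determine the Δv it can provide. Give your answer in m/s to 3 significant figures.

Δv ≈ 5140 m/s

v_e = Isp · g₀ = 254 × 9.8 = 2489.2 m/s.
m₀ = m_dry + m_prop = 38.3 + 263.5 = 301.8 t.
Δv = v_e · ln(m₀/m_f) = 2489.2 × ln(7.88) = 2489.2 × 2.0643 ≈ 5138.5 m/s.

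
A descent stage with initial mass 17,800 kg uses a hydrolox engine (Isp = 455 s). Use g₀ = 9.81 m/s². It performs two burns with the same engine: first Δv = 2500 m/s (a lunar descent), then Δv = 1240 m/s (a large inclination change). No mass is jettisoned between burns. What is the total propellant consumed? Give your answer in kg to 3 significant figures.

total propellant consumed ≈ 10100 kg

v_e = Isp · g₀ = 455 × 9.81 = 4463.6 m/s.
After the first burn: m = 17800 × exp(−2500/4463.6) = 17800 × 0.57116 = 10,166.6 kg.
After the second burn: m = 10,166.6 × exp(−1240/4463.6) = 10,166.6 × 0.75744 = 7,700.59 kg.
Total propellant = m₀ − m_final = 17800 − 7,700.59 = 10,099.41 kg.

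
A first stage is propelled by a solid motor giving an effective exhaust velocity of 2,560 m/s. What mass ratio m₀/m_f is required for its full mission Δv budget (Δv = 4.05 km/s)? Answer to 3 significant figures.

Rocket equation: m₀/m_f = exp(Δv / v_e) = exp(4050 / 2560.0) = exp(1.5820) = 4.8648.

mass ratio ≈ 4.86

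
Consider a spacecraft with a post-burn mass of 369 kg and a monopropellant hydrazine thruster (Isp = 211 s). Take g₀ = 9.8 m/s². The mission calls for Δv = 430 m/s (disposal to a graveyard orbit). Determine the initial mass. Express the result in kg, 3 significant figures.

initial mass ≈ 454 kg

v_e = Isp · g₀ = 211 × 9.8 = 2067.8 m/s.
Using Δv = v_e ln(m₀/m_f): m₀/m_f = exp(Δv / v_e) = exp(430 / 2067.8) = exp(0.2080) = 1.2312.
m₀ = m_f × 1.2312 = 369 × 1.2312 = 454.313 kg.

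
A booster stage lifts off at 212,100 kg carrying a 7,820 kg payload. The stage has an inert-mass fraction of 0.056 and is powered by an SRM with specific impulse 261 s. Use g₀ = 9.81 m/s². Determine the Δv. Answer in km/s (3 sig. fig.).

Δv ≈ 6.14 km/s

Stage wet mass = m₀ − payload = 212,100 − 7,820 = 204,280 kg.
Stage dry mass = ε × stage wet mass = 0.056 × 204,280 = 11,439.7 kg.
Burnout mass m_f = stage dry + payload = 11,439.7 + 7,820 = 19,259.7 kg.
v_e = Isp · g₀ = 261 × 9.81 = 2560.4 m/s.
Using Δv = v_e ln(m₀/m_f): Δv = v_e · ln(212,100/19,259.7) = 2560.4 × ln(11.01) = 2560.4 × 2.3990 ≈ 6143 m/s.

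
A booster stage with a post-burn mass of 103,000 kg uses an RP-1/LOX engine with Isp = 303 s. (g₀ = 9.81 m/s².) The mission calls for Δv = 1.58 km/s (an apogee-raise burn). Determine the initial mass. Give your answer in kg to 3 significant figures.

initial mass ≈ 175000 kg

v_e = Isp · g₀ = 303 × 9.81 = 2972.4 m/s.
m₀/m_f = exp(Δv / v_e) = exp(1580 / 2972.4) = exp(0.5316) = 1.7016.
m₀ = m_f × 1.7016 = 103,000 × 1.7016 = 175,265 kg.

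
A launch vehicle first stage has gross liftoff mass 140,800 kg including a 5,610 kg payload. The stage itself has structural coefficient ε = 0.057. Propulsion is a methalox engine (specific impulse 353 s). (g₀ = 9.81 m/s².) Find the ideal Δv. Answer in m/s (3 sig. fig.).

Stage wet mass = m₀ − payload = 140,800 − 5,610 = 135,190 kg.
Stage dry mass = ε × stage wet mass = 0.057 × 135,190 = 7,705.83 kg.
Burnout mass m_f = stage dry + payload = 7,705.83 + 5,610 = 13,315.83 kg.
v_e = Isp · g₀ = 353 × 9.81 = 3462.9 m/s.
Δv = v_e · ln(140,800/13,315.83) = 3462.9 × ln(10.57) = 3462.9 × 2.3584 ≈ 8167 m/s.

Δv ≈ 8170 m/s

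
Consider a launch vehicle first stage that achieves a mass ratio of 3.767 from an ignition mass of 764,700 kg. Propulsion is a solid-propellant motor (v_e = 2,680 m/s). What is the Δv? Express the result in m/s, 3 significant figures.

From the ideal rocket equation, Δv = v_e · ln(3.767) = 2680.0 × 1.3263 ≈ 3554.4 m/s.

Δv ≈ 3550 m/s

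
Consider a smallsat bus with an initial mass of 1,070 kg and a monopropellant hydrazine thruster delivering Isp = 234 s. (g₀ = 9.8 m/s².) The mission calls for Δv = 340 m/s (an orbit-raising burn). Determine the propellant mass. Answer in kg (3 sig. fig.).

propellant mass ≈ 147 kg

v_e = Isp · g₀ = 234 × 9.8 = 2293.2 m/s.
Rocket equation: m₀/m_f = exp(Δv / v_e) = exp(340 / 2293.2) = exp(0.1483) = 1.1598.
m_f = 1,070 / 1.1598 = 922.573 kg, so propellant = m₀ − m_f = 1,070 − 922.573 = 147.427 kg.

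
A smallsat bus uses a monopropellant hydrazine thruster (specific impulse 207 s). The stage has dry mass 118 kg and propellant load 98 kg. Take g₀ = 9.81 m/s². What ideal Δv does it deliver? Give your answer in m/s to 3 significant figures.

v_e = Isp · g₀ = 207 × 9.81 = 2030.7 m/s.
m₀ = m_dry + m_prop = 118 + 98 = 216 kg.
Δv = v_e · ln(m₀/m_f) = 2030.7 × ln(1.831) = 2030.7 × 0.6046 ≈ 1227.7 m/s.

Δv ≈ 1230 m/s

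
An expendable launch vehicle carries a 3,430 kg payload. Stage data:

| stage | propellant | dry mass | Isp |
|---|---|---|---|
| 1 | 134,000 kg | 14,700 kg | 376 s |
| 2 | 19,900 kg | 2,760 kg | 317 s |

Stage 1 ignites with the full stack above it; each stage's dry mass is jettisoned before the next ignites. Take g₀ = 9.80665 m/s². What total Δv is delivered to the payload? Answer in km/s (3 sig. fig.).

Ignition mass of stage 1 = 134,000+14,700 + 19,900+2,760 + 3,430 = 174,790 kg.
Stage 1: m₀ = 174,790 kg, m_f = 174,790 − 134,000 = 40,790 kg; Δv = 376×9.80665×ln(4.285) = 3687.3×1.4551 ≈ 5366 m/s.
Stage 2: m₀ = 26,090 kg, m_f = 26,090 − 19,900 = 6,190 kg; Δv = 317×9.80665×ln(4.215) = 3108.7×1.4386 ≈ 4472 m/s.
Total Δv = 5366 + 4472 = 9838 m/s.

Δv ≈ 9.84 km/s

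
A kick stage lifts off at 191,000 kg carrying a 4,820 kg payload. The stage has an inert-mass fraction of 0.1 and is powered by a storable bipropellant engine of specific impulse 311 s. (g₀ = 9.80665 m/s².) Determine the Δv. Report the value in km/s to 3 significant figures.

Stage wet mass = m₀ − payload = 191,000 − 4,820 = 186,180 kg.
Stage dry mass = ε × stage wet mass = 0.1 × 186,180 = 18,618 kg.
Burnout mass m_f = stage dry + payload = 18,618 + 4,820 = 23,438 kg.
v_e = Isp · g₀ = 311 × 9.80665 = 3049.9 m/s.
Δv = v_e · ln(191,000/23,438) = 3049.9 × ln(8.149) = 3049.9 × 2.0979 ≈ 6398 m/s.

Δv ≈ 6.40 km/s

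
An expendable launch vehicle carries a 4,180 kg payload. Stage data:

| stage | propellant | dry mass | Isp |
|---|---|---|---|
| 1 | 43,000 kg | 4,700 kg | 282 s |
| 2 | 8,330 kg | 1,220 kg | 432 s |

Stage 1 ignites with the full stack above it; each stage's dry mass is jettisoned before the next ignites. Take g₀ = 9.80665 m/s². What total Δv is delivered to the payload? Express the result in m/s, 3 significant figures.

Ignition mass of stage 1 = 43,000+4,700 + 8,330+1,220 + 4,180 = 61,430 kg.
Stage 1: m₀ = 61,430 kg, m_f = 61,430 − 43,000 = 18,430 kg; Δv = 282×9.80665×ln(3.333) = 2765.5×1.2039 ≈ 3329 m/s.
Stage 2: m₀ = 13,730 kg, m_f = 13,730 − 8,330 = 5,400 kg; Δv = 432×9.80665×ln(2.543) = 4236.5×0.9332 ≈ 3953 m/s.
Total Δv = 3329 + 3953 = 7282 m/s.

Δv ≈ 7280 m/s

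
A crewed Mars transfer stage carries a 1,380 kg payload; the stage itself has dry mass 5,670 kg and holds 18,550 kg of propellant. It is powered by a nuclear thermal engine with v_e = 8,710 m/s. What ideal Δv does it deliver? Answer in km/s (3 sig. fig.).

m₀ = payload + dry + propellant = 1,380 + 5,670 + 18,550 = 25,600 kg.
m_f = payload + dry = 1,380 + 5,670 = 7,050 kg.
From the ideal rocket equation, Δv = v_e · ln(m₀/m_f) = 8710.0 × ln(3.631) = 8710.0 × 1.2896 ≈ 11232.1 m/s.

Δv ≈ 11.2 km/s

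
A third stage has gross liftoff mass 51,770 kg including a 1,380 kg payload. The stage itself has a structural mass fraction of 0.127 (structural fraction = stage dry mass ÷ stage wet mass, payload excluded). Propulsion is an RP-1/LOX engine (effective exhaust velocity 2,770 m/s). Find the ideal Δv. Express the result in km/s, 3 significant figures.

Stage wet mass = m₀ − payload = 51,770 − 1,380 = 50,390 kg.
Stage dry mass = ε × stage wet mass = 0.127 × 50,390 = 6,399.53 kg.
Burnout mass m_f = stage dry + payload = 6,399.53 + 1,380 = 7,779.53 kg.
Δv = v_e · ln(51,770/7,779.53) = 2770.0 × ln(6.655) = 2770.0 × 1.8953 ≈ 5250 m/s.

Δv ≈ 5.25 km/s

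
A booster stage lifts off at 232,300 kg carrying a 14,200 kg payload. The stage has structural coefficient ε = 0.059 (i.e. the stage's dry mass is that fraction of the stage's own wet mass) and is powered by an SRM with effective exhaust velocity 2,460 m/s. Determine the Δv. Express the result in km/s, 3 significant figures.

Stage wet mass = m₀ − payload = 232,300 − 14,200 = 218,100 kg.
Stage dry mass = ε × stage wet mass = 0.059 × 218,100 = 12,867.9 kg.
Burnout mass m_f = stage dry + payload = 12,867.9 + 14,200 = 27,067.9 kg.
Δv = v_e · ln(232,300/27,067.9) = 2460.0 × ln(8.582) = 2460.0 × 2.1497 ≈ 5288 m/s.

Δv ≈ 5.29 km/s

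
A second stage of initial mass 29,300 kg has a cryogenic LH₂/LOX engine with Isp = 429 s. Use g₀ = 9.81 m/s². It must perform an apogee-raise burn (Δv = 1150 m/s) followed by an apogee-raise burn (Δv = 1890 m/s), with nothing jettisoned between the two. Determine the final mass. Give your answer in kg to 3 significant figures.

final mass ≈ 14200 kg

v_e = Isp · g₀ = 429 × 9.81 = 4208.5 m/s.
After the first burn: m = 29300 × exp(−1150/4208.5) = 29300 × 0.76090 = 22,294.4 kg.
After the second burn: m = 22,294.4 × exp(−1890/4208.5) = 22,294.4 × 0.63821 = 14,228.5 kg.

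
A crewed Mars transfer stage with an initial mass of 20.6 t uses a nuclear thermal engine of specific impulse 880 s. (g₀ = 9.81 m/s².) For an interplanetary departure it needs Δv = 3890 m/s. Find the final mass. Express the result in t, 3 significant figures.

v_e = Isp · g₀ = 880 × 9.81 = 8632.8 m/s.
m₀/m_f = exp(Δv / v_e) = exp(3890 / 8632.8) = exp(0.4506) = 1.5693.
m_f = m₀ / 1.5693 = 20.6 / 1.5693 = 13.1269 t.

final mass ≈ 13.1 t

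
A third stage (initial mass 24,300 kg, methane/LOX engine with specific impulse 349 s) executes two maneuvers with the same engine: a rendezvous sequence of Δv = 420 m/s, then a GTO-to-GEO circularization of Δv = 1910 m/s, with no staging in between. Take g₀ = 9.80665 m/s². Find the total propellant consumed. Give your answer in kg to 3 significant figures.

total propellant consumed ≈ 12000 kg

v_e = Isp · g₀ = 349 × 9.80665 = 3422.5 m/s.
After the first burn: m = 24300 × exp(−420/3422.5) = 24300 × 0.88451 = 21,493.6 kg.
After the second burn: m = 21,493.6 × exp(−1910/3422.5) = 21,493.6 × 0.57231 = 12,301 kg.
Total propellant = m₀ − m_final = 24300 − 12,301 = 11,999 kg.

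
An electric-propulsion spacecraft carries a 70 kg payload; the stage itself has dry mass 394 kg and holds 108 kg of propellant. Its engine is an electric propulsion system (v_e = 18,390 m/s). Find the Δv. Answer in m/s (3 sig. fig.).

Δv ≈ 3850 m/s

m₀ = payload + dry + propellant = 70 + 394 + 108 = 572 kg.
m_f = payload + dry = 70 + 394 = 464 kg.
From the ideal rocket equation, Δv = v_e · ln(m₀/m_f) = 18390.0 × ln(1.233) = 18390.0 × 0.2093 ≈ 3848.2 m/s.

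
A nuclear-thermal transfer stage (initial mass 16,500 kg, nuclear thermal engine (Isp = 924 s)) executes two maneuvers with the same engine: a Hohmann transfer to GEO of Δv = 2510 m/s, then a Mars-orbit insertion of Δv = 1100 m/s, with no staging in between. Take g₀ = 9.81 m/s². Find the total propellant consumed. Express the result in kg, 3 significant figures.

v_e = Isp · g₀ = 924 × 9.81 = 9064.4 m/s.
After the first burn: m = 16500 × exp(−2510/9064.4) = 16500 × 0.75813 = 12,509.1 kg.
After the second burn: m = 12,509.1 × exp(−1100/9064.4) = 12,509.1 × 0.88572 = 11,079.6 kg.
Total propellant = m₀ − m_final = 16500 − 11,079.6 = 5,420.4 kg.

total propellant consumed ≈ 5420 kg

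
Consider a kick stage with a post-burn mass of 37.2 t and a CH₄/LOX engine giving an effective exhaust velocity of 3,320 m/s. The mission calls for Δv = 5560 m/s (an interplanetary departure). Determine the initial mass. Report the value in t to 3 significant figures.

m₀/m_f = exp(Δv / v_e) = exp(5560 / 3320.0) = exp(1.6747) = 5.3372.
m₀ = m_f × 5.3372 = 37.2 × 5.3372 = 198.544 t.

initial mass ≈ 199 t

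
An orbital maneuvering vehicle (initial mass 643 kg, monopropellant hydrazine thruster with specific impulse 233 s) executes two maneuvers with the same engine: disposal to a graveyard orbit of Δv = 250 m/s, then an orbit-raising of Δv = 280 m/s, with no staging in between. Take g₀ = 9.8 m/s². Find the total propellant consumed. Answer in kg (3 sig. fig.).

total propellant consumed ≈ 133 kg

v_e = Isp · g₀ = 233 × 9.8 = 2283.4 m/s.
After the first burn: m = 643 × exp(−250/2283.4) = 643 × 0.89629 = 576.314 kg.
After the second burn: m = 576.314 × exp(−280/2283.4) = 576.314 × 0.88460 = 509.807 kg.
Total propellant = m₀ − m_final = 643 − 509.807 = 133.193 kg.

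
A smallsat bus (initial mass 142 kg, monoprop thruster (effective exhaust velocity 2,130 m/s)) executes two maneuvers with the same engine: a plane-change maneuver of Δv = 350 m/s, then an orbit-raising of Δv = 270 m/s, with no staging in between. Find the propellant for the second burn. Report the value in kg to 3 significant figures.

propellant for the second burn ≈ 14.3 kg

After the first burn: m = 142 × exp(−350/2130.0) = 142 × 0.84847 = 120.483 kg.
After the second burn: m = 120.483 × exp(−270/2130.0) = 120.483 × 0.88094 = 106.138 kg.
Second-burn propellant = 120.483 − 106.138 = 14.345 kg.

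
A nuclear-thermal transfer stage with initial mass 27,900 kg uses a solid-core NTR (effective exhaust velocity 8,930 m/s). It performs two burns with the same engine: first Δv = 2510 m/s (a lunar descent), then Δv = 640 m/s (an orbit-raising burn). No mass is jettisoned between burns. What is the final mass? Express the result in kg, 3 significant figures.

After the first burn: m = 27900 × exp(−2510/8930.0) = 27900 × 0.75497 = 21,063.7 kg.
After the second burn: m = 21,063.7 × exp(−640/8930.0) = 21,063.7 × 0.93084 = 19,606.9 kg.

final mass ≈ 19600 kg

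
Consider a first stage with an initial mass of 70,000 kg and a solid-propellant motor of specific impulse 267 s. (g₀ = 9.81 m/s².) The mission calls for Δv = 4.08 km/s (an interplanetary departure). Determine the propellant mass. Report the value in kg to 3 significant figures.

propellant mass ≈ 55300 kg

v_e = Isp · g₀ = 267 × 9.81 = 2619.3 m/s.
Rocket equation: m₀/m_f = exp(Δv / v_e) = exp(4080 / 2619.3) = exp(1.5577) = 4.7478.
m_f = 70,000 / 4.7478 = 14,743.7 kg, so propellant = m₀ − m_f = 70,000 − 14,743.7 = 55,256.3 kg.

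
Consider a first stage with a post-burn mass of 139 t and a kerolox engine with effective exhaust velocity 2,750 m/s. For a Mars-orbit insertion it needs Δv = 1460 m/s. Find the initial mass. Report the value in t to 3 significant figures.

initial mass ≈ 236 t

Rocket equation: m₀/m_f = exp(Δv / v_e) = exp(1460 / 2750.0) = exp(0.5309) = 1.7005.
m₀ = m_f × 1.7005 = 139 × 1.7005 = 236.37 t.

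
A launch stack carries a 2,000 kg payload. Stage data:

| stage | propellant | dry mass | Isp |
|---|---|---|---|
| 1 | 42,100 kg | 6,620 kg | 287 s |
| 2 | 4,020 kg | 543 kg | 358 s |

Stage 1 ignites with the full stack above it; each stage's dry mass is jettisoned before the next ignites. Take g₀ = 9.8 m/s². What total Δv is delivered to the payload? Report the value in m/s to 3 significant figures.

Δv ≈ 7360 m/s

Ignition mass of stage 1 = 42,100+6,620 + 4,020+543 + 2,000 = 55,283 kg.
Stage 1: m₀ = 55,283 kg, m_f = 55,283 − 42,100 = 13,183 kg; Δv = 287×9.8×ln(4.194) = 2812.6×1.4335 ≈ 4032 m/s.
Stage 2: m₀ = 6,563 kg, m_f = 6,563 − 4,020 = 2,543 kg; Δv = 358×9.8×ln(2.581) = 3508.4×0.9481 ≈ 3326 m/s.
Total Δv = 4032 + 3326 = 7358 m/s.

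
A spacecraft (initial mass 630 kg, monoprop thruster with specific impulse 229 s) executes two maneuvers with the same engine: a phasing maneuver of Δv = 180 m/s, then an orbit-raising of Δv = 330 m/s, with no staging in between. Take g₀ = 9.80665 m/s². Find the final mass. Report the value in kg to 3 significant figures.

v_e = Isp · g₀ = 229 × 9.80665 = 2245.7 m/s.
After the first burn: m = 630 × exp(−180/2245.7) = 630 × 0.92298 = 581.477 kg.
After the second burn: m = 581.477 × exp(−330/2245.7) = 581.477 × 0.86334 = 502.012 kg.

final mass ≈ 502 kg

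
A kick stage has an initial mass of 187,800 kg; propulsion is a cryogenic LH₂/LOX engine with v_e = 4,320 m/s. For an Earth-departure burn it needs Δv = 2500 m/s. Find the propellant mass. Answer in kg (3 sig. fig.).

propellant mass ≈ 82500 kg

m₀/m_f = exp(Δv / v_e) = exp(2500 / 4320.0) = exp(0.5787) = 1.7837.
m_f = 187,800 / 1.7837 = 105,287 kg, so propellant = m₀ − m_f = 187,800 − 105,287 = 82,513 kg.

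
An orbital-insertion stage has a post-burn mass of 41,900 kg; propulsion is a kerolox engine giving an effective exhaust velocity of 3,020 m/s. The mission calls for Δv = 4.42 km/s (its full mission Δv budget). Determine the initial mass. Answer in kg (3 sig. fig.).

initial mass ≈ 181000 kg

m₀/m_f = exp(Δv / v_e) = exp(4420 / 3020.0) = exp(1.4636) = 4.3214.
m₀ = m_f × 4.3214 = 41,900 × 4.3214 = 181,067 kg.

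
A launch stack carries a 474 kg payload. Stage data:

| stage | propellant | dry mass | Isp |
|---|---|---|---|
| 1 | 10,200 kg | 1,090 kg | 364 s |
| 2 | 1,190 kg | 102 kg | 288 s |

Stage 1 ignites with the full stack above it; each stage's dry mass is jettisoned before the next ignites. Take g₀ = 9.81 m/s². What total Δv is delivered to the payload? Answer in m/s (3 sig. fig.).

Δv ≈ 8590 m/s

Ignition mass of stage 1 = 10,200+1,090 + 1,190+102 + 474 = 13,056 kg.
Stage 1: m₀ = 13,056 kg, m_f = 13,056 − 10,200 = 2,856 kg; Δv = 364×9.81×ln(4.571) = 3570.8×1.5198 ≈ 5427 m/s.
Stage 2: m₀ = 1,766 kg, m_f = 1,766 − 1,190 = 576 kg; Δv = 288×9.81×ln(3.066) = 2825.3×1.1204 ≈ 3165 m/s.
Total Δv = 5427 + 3165 = 8592 m/s.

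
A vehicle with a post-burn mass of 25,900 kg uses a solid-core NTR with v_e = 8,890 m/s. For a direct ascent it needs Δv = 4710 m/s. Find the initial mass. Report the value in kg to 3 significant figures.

initial mass ≈ 44000 kg

m₀/m_f = exp(Δv / v_e) = exp(4710 / 8890.0) = exp(0.5298) = 1.6986.
m₀ = m_f × 1.6986 = 25,900 × 1.6986 = 43,993.7 kg.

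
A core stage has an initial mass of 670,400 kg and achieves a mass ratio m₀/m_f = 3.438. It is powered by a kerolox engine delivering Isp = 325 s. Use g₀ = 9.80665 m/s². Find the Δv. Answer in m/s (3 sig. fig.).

Δv ≈ 3940 m/s

v_e = Isp · g₀ = 325 × 9.80665 = 3187.2 m/s.
Δv = v_e · ln(3.438) = 3187.2 × 1.2349 ≈ 3935.8 m/s.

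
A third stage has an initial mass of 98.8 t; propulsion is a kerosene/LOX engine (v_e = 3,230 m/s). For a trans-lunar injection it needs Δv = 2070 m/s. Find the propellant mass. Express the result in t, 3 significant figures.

Using Δv = v_e ln(m₀/m_f): m₀/m_f = exp(Δv / v_e) = exp(2070 / 3230.0) = exp(0.6409) = 1.8981.
m_f = 98.8 / 1.8981 = 52.0521 t, so propellant = m₀ − m_f = 98.8 − 52.0521 = 46.7479 t.

propellant mass ≈ 46.7 t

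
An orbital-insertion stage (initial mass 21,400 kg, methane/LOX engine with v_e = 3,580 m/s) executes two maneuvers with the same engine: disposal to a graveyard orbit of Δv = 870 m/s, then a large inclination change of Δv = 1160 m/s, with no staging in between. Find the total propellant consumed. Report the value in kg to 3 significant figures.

total propellant consumed ≈ 9260 kg

After the first burn: m = 21400 × exp(−870/3580.0) = 21400 × 0.78426 = 16,783.2 kg.
After the second burn: m = 16,783.2 × exp(−1160/3580.0) = 16,783.2 × 0.72323 = 12,138.1 kg.
Total propellant = m₀ − m_final = 21400 − 12,138.1 = 9,261.9 kg.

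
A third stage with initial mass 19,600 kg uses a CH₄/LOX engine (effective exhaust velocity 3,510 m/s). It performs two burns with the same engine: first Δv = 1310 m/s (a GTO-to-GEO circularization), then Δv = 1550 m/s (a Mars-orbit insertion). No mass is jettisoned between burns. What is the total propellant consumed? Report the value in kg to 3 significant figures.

After the first burn: m = 19600 × exp(−1310/3510.0) = 19600 × 0.68851 = 13,494.8 kg.
After the second burn: m = 13,494.8 × exp(−1550/3510.0) = 13,494.8 × 0.64301 = 8,677.29 kg.
Total propellant = m₀ − m_final = 19600 − 8,677.29 = 10,922.71 kg.

total propellant consumed ≈ 10900 kg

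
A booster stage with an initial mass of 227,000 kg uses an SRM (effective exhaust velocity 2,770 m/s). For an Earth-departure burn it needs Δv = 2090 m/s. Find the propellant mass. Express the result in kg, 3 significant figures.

m₀/m_f = exp(Δv / v_e) = exp(2090 / 2770.0) = exp(0.7545) = 2.1266.
m_f = 227,000 / 2.1266 = 106,743 kg, so propellant = m₀ − m_f = 227,000 − 106,743 = 120,257 kg.

propellant mass ≈ 120000 kg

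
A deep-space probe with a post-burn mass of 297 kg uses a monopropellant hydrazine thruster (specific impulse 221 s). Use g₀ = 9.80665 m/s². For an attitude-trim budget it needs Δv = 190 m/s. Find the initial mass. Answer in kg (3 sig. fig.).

v_e = Isp · g₀ = 221 × 9.80665 = 2167.3 m/s.
Rocket equation: m₀/m_f = exp(Δv / v_e) = exp(190 / 2167.3) = exp(0.0877) = 1.0916.
m₀ = m_f × 1.0916 = 297 × 1.0916 = 324.205 kg.

initial mass ≈ 324 kg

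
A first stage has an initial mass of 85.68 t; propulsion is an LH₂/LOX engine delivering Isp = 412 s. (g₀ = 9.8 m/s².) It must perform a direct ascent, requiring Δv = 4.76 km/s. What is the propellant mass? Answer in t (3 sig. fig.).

v_e = Isp · g₀ = 412 × 9.8 = 4037.6 m/s.
From the ideal rocket equation, m₀/m_f = exp(Δv / v_e) = exp(4760 / 4037.6) = exp(1.1789) = 3.2509.
m_f = 85.68 / 3.2509 = 26.3558 t, so propellant = m₀ − m_f = 85.68 − 26.3558 = 59.3242 t.

propellant mass ≈ 59.3 t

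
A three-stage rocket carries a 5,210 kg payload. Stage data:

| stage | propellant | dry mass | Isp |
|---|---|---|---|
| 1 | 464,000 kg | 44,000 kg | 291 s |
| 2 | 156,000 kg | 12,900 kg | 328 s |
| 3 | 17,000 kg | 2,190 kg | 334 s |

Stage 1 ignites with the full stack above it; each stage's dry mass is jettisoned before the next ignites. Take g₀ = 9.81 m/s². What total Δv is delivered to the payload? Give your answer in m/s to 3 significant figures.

Δv ≈ 12300 m/s

Ignition mass of stage 1 = 464,000+44,000 + 156,000+12,900 + 17,000+2,190 + 5,210 = 701,300 kg.
Stage 1: m₀ = 701,300 kg, m_f = 701,300 − 464,000 = 237,300 kg; Δv = 291×9.81×ln(2.955) = 2854.7×1.0836 ≈ 3093 m/s.
Stage 2: m₀ = 193,300 kg, m_f = 193,300 − 156,000 = 37,300 kg; Δv = 328×9.81×ln(5.182) = 3217.7×1.6453 ≈ 5294 m/s.
Stage 3: m₀ = 24,400 kg, m_f = 24,400 − 17,000 = 7,400 kg; Δv = 334×9.81×ln(3.297) = 3276.5×1.1931 ≈ 3909 m/s.
Total Δv = 3093 + 5294 + 3909 = 12296 m/s.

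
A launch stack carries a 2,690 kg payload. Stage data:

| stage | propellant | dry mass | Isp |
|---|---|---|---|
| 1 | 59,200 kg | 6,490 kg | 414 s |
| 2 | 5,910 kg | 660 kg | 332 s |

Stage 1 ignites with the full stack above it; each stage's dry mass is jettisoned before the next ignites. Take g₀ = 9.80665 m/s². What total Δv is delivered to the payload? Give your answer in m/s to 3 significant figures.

Δv ≈ 9640 m/s

Ignition mass of stage 1 = 59,200+6,490 + 5,910+660 + 2,690 = 74,950 kg.
Stage 1: m₀ = 74,950 kg, m_f = 74,950 − 59,200 = 15,750 kg; Δv = 414×9.80665×ln(4.759) = 4060.0×1.5600 ≈ 6333 m/s.
Stage 2: m₀ = 9,260 kg, m_f = 9,260 − 5,910 = 3,350 kg; Δv = 332×9.80665×ln(2.764) = 3255.8×1.0167 ≈ 3310 m/s.
Total Δv = 6333 + 3310 = 9643 m/s.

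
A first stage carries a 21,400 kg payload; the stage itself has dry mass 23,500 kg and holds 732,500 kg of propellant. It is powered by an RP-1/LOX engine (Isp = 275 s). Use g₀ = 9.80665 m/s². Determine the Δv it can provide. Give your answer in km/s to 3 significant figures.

Δv ≈ 7.69 km/s

v_e = Isp · g₀ = 275 × 9.80665 = 2696.8 m/s.
m₀ = payload + dry + propellant = 21,400 + 23,500 + 732,500 = 777,400 kg.
m_f = payload + dry = 21,400 + 23,500 = 44,900 kg.
From the ideal rocket equation, Δv = v_e · ln(m₀/m_f) = 2696.8 × ln(17.31) = 2696.8 × 2.8515 ≈ 7690.1 m/s.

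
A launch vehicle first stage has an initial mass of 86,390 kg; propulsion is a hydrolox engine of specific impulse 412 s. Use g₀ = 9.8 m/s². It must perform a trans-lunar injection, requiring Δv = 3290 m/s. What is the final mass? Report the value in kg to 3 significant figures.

v_e = Isp · g₀ = 412 × 9.8 = 4037.6 m/s.
From the ideal rocket equation, m₀/m_f = exp(Δv / v_e) = exp(3290 / 4037.6) = exp(0.8148) = 2.2588.
m_f = m₀ / 2.2588 = 86,390 / 2.2588 = 38,246 kg.

final mass ≈ 38200 kg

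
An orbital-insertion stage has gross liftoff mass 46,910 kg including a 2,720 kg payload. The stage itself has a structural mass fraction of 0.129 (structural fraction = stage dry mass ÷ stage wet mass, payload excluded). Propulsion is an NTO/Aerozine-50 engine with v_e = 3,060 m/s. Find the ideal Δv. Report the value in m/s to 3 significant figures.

Stage wet mass = m₀ − payload = 46,910 − 2,720 = 44,190 kg.
Stage dry mass = ε × stage wet mass = 0.129 × 44,190 = 5,700.51 kg.
Burnout mass m_f = stage dry + payload = 5,700.51 + 2,720 = 8,420.51 kg.
Δv = v_e · ln(46,910/8,420.51) = 3060.0 × ln(5.571) = 3060.0 × 1.7176 ≈ 5256 m/s.

Δv ≈ 5260 m/s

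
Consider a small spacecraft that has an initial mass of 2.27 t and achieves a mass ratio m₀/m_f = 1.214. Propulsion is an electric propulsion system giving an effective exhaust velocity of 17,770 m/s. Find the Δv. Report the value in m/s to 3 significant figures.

Δv = v_e · ln(1.214) = 17770.0 × 0.1939 ≈ 3446.0 m/s.

Δv ≈ 3450 m/s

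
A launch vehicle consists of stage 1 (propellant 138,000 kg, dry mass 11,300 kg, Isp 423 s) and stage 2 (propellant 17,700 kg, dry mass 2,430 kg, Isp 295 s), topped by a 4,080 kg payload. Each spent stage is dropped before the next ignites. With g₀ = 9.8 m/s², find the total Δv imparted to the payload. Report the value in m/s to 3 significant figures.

Δv ≈ 10400 m/s

Ignition mass of stage 1 = 138,000+11,300 + 17,700+2,430 + 4,080 = 173,510 kg.
Stage 1: m₀ = 173,510 kg, m_f = 173,510 − 138,000 = 35,510 kg; Δv = 423×9.8×ln(4.886) = 4145.4×1.5864 ≈ 6576 m/s.
Stage 2: m₀ = 24,210 kg, m_f = 24,210 − 17,700 = 6,510 kg; Δv = 295×9.8×ln(3.719) = 2891.0×1.3134 ≈ 3797 m/s.
Total Δv = 6576 + 3797 = 10373 m/s.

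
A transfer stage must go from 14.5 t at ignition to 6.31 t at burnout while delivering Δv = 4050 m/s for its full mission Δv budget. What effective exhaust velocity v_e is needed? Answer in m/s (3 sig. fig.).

v_e ≈ 4870 m/s

ln(m₀/m_f) = ln(14500/6310) = ln(2.298) = 0.8320.
v_e = Δv / ln(m₀/m_f) = 4050 / 0.8320 = 4867.7 m/s.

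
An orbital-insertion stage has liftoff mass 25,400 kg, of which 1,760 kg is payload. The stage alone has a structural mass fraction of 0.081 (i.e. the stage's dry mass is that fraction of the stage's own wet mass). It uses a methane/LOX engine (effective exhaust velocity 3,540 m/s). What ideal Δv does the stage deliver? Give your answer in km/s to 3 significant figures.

Stage wet mass = m₀ − payload = 25,400 − 1,760 = 23,640 kg.
Stage dry mass = ε × stage wet mass = 0.081 × 23,640 = 1,914.84 kg.
Burnout mass m_f = stage dry + payload = 1,914.84 + 1,760 = 3,674.84 kg.
Δv = v_e · ln(25,400/3,674.84) = 3540.0 × ln(6.912) = 3540.0 × 1.9332 ≈ 6844 m/s.

Δv ≈ 6.84 km/s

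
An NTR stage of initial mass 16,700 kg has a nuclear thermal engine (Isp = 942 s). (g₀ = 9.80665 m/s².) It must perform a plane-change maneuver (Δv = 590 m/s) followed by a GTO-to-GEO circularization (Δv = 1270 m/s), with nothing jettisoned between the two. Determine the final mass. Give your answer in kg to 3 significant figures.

v_e = Isp · g₀ = 942 × 9.80665 = 9237.9 m/s.
After the first burn: m = 16700 × exp(−590/9237.9) = 16700 × 0.93813 = 15,666.8 kg.
After the second burn: m = 15,666.8 × exp(−1270/9237.9) = 15,666.8 × 0.87155 = 13,654.4 kg.

final mass ≈ 13700 kg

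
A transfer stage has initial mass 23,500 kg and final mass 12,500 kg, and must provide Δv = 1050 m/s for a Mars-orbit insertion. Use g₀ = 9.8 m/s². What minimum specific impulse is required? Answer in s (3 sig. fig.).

Isp ≈ 170 s

ln(m₀/m_f) = ln(23500/12500) = ln(1.88) = 0.6313.
v_e = Δv / ln(m₀/m_f) = 1050 / 0.6313 = 1663.3 m/s.
Isp = v_e / g₀ = 1663.3 / 9.8 = 169.7 s.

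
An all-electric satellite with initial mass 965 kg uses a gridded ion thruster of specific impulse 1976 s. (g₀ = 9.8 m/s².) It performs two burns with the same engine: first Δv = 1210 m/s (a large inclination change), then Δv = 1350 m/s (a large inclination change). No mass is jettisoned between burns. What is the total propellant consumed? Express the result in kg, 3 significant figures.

v_e = Isp · g₀ = 1976 × 9.8 = 19364.8 m/s.
After the first burn: m = 965 × exp(−1210/19364.8) = 965 × 0.93943 = 906.55 kg.
After the second burn: m = 906.55 × exp(−1350/19364.8) = 906.55 × 0.93266 = 845.503 kg.
Total propellant = m₀ − m_final = 965 − 845.503 = 119.497 kg.

total propellant consumed ≈ 119 kg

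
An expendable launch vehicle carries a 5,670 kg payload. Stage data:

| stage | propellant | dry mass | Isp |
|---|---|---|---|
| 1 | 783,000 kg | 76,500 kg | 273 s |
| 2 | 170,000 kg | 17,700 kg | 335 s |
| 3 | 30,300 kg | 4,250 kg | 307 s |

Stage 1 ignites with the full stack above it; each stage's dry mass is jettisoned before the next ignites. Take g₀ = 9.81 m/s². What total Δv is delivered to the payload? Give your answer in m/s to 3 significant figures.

Δv ≈ 12100 m/s

Ignition mass of stage 1 = 783,000+76,500 + 170,000+17,700 + 30,300+4,250 + 5,670 = 1,087,420 kg.
Stage 1: m₀ = 1,087,420 kg, m_f = 1,087,420 − 783,000 = 304,420 kg; Δv = 273×9.81×ln(3.572) = 2678.1×1.2732 ≈ 3410 m/s.
Stage 2: m₀ = 227,920 kg, m_f = 227,920 − 170,000 = 57,920 kg; Δv = 335×9.81×ln(3.935) = 3286.4×1.3699 ≈ 4502 m/s.
Stage 3: m₀ = 40,220 kg, m_f = 40,220 − 30,300 = 9,920 kg; Δv = 307×9.81×ln(4.054) = 3011.7×1.3998 ≈ 4216 m/s.
Total Δv = 3410 + 4502 + 4216 = 12128 m/s.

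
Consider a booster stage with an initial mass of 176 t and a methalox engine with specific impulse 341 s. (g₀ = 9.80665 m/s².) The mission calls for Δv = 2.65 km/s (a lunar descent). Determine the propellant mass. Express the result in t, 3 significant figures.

v_e = Isp · g₀ = 341 × 9.80665 = 3344.1 m/s.
m₀/m_f = exp(Δv / v_e) = exp(2650 / 3344.1) = exp(0.7924) = 2.2088.
m_f = 176 / 2.2088 = 79.6813 t, so propellant = m₀ − m_f = 176 − 79.6813 = 96.3187 t.

propellant mass ≈ 96.3 t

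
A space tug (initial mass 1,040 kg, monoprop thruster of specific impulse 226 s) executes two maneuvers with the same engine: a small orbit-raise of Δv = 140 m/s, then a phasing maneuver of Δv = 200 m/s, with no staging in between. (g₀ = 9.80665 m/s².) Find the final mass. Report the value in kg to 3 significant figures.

v_e = Isp · g₀ = 226 × 9.80665 = 2216.3 m/s.
After the first burn: m = 1040 × exp(−140/2216.3) = 1040 × 0.93879 = 976.342 kg.
After the second burn: m = 976.342 × exp(−200/2216.3) = 976.342 × 0.91371 = 892.093 kg.

final mass ≈ 892 kg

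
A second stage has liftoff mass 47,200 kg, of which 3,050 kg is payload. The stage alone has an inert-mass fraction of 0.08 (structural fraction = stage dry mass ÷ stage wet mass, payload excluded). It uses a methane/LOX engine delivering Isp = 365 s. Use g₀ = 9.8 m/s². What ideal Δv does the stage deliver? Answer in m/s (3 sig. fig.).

Δv ≈ 7050 m/s

Stage wet mass = m₀ − payload = 47,200 − 3,050 = 44,150 kg.
Stage dry mass = ε × stage wet mass = 0.08 × 44,150 = 3,532 kg.
Burnout mass m_f = stage dry + payload = 3,532 + 3,050 = 6,582 kg.
v_e = Isp · g₀ = 365 × 9.8 = 3577.0 m/s.
From the ideal rocket equation, Δv = v_e · ln(47,200/6,582) = 3577.0 × ln(7.171) = 3577.0 × 1.9701 ≈ 7047 m/s.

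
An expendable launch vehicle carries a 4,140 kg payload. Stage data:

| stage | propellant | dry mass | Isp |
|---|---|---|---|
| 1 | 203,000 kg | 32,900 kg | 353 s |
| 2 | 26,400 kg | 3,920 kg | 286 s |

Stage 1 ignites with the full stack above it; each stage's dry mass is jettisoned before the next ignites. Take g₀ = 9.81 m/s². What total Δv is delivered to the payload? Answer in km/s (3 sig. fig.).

Δv ≈ 8.89 km/s

Ignition mass of stage 1 = 203,000+32,900 + 26,400+3,920 + 4,140 = 270,360 kg.
Stage 1: m₀ = 270,360 kg, m_f = 270,360 − 203,000 = 67,360 kg; Δv = 353×9.81×ln(4.014) = 3462.9×1.3897 ≈ 4812 m/s.
Stage 2: m₀ = 34,460 kg, m_f = 34,460 − 26,400 = 8,060 kg; Δv = 286×9.81×ln(4.275) = 2805.7×1.4529 ≈ 4076 m/s.
Total Δv = 4812 + 4076 = 8888 m/s.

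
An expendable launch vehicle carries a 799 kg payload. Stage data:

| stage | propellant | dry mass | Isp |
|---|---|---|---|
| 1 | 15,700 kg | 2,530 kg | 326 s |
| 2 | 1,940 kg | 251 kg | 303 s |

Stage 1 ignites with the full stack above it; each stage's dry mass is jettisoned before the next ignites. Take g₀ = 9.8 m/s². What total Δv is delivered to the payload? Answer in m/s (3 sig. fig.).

Δv ≈ 7410 m/s

Ignition mass of stage 1 = 15,700+2,530 + 1,940+251 + 799 = 21,220 kg.
Stage 1: m₀ = 21,220 kg, m_f = 21,220 − 15,700 = 5,520 kg; Δv = 326×9.8×ln(3.844) = 3194.8×1.3466 ≈ 4302 m/s.
Stage 2: m₀ = 2,990 kg, m_f = 2,990 − 1,940 = 1,050 kg; Δv = 303×9.8×ln(2.848) = 2969.4×1.0465 ≈ 3107 m/s.
Total Δv = 4302 + 3107 = 7409 m/s.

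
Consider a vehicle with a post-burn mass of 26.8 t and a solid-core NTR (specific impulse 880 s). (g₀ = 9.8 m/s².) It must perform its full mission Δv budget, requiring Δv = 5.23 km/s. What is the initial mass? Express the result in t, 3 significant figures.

initial mass ≈ 49.1 t

v_e = Isp · g₀ = 880 × 9.8 = 8624.0 m/s.
Rocket equation: m₀/m_f = exp(Δv / v_e) = exp(5230 / 8624.0) = exp(0.6064) = 1.8339.
m₀ = m_f × 1.8339 = 26.8 × 1.8339 = 49.1485 t.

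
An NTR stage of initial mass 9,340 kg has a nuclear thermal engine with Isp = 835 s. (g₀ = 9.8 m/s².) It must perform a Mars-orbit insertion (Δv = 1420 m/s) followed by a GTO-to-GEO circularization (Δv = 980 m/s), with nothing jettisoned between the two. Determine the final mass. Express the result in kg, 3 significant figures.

v_e = Isp · g₀ = 835 × 9.8 = 8183.0 m/s.
After the first burn: m = 9340 × exp(−1420/8183.0) = 9340 × 0.84069 = 7,852.04 kg.
After the second burn: m = 7,852.04 × exp(−980/8183.0) = 7,852.04 × 0.88713 = 6,965.78 kg.

final mass ≈ 6970 kg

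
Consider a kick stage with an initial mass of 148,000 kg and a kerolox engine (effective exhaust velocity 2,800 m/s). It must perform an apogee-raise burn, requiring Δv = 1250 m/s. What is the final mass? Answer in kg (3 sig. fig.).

m₀/m_f = exp(Δv / v_e) = exp(1250 / 2800.0) = exp(0.4464) = 1.5627.
m_f = m₀ / 1.5627 = 148,000 / 1.5627 = 94,707.9 kg.

final mass ≈ 94700 kg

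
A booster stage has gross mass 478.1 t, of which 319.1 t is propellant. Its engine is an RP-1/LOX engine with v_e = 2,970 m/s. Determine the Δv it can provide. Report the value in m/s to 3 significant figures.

Δv ≈ 3270 m/s

m_f = m₀ − m_prop = 478.1 − 319.1 = 159 t.
Using Δv = v_e ln(m₀/m_f): Δv = v_e · ln(m₀/m_f) = 2970.0 × ln(3.007) = 2970.0 × 1.1009 ≈ 3269.7 m/s.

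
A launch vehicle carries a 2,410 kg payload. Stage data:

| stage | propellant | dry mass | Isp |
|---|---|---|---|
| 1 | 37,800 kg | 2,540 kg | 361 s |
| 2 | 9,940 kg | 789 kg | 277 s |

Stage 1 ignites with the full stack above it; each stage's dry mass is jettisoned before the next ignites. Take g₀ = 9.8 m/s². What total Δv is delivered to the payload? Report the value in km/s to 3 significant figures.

Δv ≈ 8.18 km/s

Ignition mass of stage 1 = 37,800+2,540 + 9,940+789 + 2,410 = 53,479 kg.
Stage 1: m₀ = 53,479 kg, m_f = 53,479 − 37,800 = 15,679 kg; Δv = 361×9.8×ln(3.411) = 3537.8×1.2270 ≈ 4341 m/s.
Stage 2: m₀ = 13,139 kg, m_f = 13,139 − 9,940 = 3,199 kg; Δv = 277×9.8×ln(4.107) = 2714.6×1.4127 ≈ 3835 m/s.
Total Δv = 4341 + 3835 = 8176 m/s.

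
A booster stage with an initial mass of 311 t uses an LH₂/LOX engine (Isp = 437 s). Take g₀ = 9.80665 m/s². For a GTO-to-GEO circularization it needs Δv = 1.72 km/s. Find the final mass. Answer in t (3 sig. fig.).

v_e = Isp · g₀ = 437 × 9.80665 = 4285.5 m/s.
Using Δv = v_e ln(m₀/m_f): m₀/m_f = exp(Δv / v_e) = exp(1720 / 4285.5) = exp(0.4014) = 1.4938.
m_f = m₀ / 1.4938 = 311 / 1.4938 = 208.194 t.

final mass ≈ 208 t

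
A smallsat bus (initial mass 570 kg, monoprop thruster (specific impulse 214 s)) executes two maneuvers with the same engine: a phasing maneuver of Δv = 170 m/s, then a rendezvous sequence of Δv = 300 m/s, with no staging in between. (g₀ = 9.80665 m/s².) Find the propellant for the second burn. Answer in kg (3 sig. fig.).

v_e = Isp · g₀ = 214 × 9.80665 = 2098.6 m/s.
After the first burn: m = 570 × exp(−170/2098.6) = 570 × 0.92219 = 525.648 kg.
After the second burn: m = 525.648 × exp(−300/2098.6) = 525.648 × 0.86680 = 455.632 kg.
Second-burn propellant = 525.648 − 455.632 = 70.016 kg.

propellant for the second burn ≈ 70.0 kg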